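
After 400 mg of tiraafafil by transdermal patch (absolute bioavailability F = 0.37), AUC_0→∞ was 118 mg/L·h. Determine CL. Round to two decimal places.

CL = F × Dose / AUC_0→∞
   = 0.37 × 400 / 118 = 1.25424 L/h

CL = 1.25 L/h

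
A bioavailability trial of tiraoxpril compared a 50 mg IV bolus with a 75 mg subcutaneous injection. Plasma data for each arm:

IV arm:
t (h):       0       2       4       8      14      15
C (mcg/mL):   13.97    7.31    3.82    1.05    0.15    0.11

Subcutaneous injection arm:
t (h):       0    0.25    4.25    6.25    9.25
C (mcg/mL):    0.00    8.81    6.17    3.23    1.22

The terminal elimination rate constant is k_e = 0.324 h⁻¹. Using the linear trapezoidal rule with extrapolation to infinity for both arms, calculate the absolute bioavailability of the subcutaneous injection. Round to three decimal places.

Trapezoidal AUC_0→15 (IV):
  [0→2]: (13.97+7.31)/2 × 2 = 21.28
  [2→4]: (7.31+3.82)/2 × 2 = 11.13
  [4→8]: (3.82+1.05)/2 × 4 = 9.74
  [8→14]: (1.05+0.15)/2 × 6 = 3.6
  [14→15]: (0.15+0.11)/2 × 1 = 0.13
  Sum = 45.88 mcg/mL·h
IV tail: 0.11/0.324 = 0.340; AUC_iv,0→∞ = 45.88 + 0.340 = 46.22 mcg/mL·h
Trapezoidal AUC_0→9.25 (subcutaneous injection):
  [0→0.25]: (0.00+8.81)/2 × 0.25 = 1.10125
  [0.25→4.25]: (8.81+6.17)/2 × 4 = 29.96
  [4.25→6.25]: (6.17+3.23)/2 × 2 = 9.4
  [6.25→9.25]: (3.23+1.22)/2 × 3 = 6.675
  Sum = 47.13625 mcg/mL·h
subcutaneous injection tail: 1.22/0.324 = 3.765; AUC_ev,0→∞ = 47.13625 + 3.765 = 50.90125 mcg/mL·h
F = (AUC_ev/D_ev)/(AUC_iv/D_iv) = (50.90125/75)/(46.22/50) = 0.678683/0.9244 = 0.7342

F = 0.734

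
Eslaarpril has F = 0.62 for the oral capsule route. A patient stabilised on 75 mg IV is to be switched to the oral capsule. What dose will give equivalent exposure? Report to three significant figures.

D_oral = 121 mg

For equal systemic exposure: F × D_ev = D_iv
D_ev = D_iv / F = 75 / 0.62 = 120.968 mg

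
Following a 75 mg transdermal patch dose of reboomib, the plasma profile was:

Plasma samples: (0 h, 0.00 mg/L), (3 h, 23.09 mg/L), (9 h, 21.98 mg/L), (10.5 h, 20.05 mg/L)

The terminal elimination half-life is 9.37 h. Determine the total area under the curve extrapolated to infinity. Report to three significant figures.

Trapezoidal AUC_0→10.5:
  [0→3]: (0.00+23.09)/2 × 3 = 34.635
  [3→9]: (23.09+21.98)/2 × 6 = 135.21
  [9→10.5]: (21.98+20.05)/2 × 1.5 = 31.5225
  Sum = 201.3675 mg/L·h
k_e = ln2 / t½ = 0.693147 / 9.37 = 0.0740 h^-1
Extrapolated tail: C_last / k_e = 20.05 / 0.074 = 270.946
AUC_0→∞ = 201.3675 + 270.946 = 472.3135 mg/L·h

AUC = 472 mg/L·h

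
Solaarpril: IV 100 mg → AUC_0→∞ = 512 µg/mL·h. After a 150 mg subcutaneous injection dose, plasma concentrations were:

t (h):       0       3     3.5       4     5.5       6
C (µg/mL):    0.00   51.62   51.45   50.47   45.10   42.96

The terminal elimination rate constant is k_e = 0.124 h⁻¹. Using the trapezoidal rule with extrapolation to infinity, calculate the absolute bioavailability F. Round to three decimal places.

F = 0.741

Trapezoidal AUC_0→6 (subcutaneous injection):
  [0→3]: (0.00+51.62)/2 × 3 = 77.43
  [3→3.5]: (51.62+51.45)/2 × 0.5 = 25.7675
  [3.5→4]: (51.45+50.47)/2 × 0.5 = 25.48
  [4→5.5]: (50.47+45.10)/2 × 1.5 = 71.6775
  [5.5→6]: (45.10+42.96)/2 × 0.5 = 22.015
  Sum = 222.37 µg/mL·h
Tail: C_last/k_e = 42.96/0.124 = 346.452
AUC_0→∞ (subcutaneous injection) = 222.37 + 346.452 = 568.822 µg/mL·h
F = (AUC_ev/D_ev)/(AUC_iv/D_iv) = (568.822/150)/(512/100) = 3.79215/5.12 = 0.7407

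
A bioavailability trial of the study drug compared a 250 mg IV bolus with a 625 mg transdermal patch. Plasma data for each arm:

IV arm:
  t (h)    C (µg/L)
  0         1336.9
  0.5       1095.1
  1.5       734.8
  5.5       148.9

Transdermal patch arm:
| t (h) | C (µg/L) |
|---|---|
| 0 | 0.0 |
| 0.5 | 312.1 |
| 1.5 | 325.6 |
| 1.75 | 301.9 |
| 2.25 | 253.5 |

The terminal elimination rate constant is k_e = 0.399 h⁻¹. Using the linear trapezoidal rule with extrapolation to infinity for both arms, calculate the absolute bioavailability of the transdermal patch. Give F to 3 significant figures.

Trapezoidal AUC_0→5.5 (IV):
  [0→0.5]: (1336.9+1095.1)/2 × 0.5 = 608.0
  [0.5→1.5]: (1095.1+734.8)/2 × 1 = 914.95
  [1.5→5.5]: (734.8+148.9)/2 × 4 = 1767.4
  Sum = 3290.35 µg/L·h
IV tail: 148.9/0.399 = 373.183; AUC_iv,0→∞ = 3290.35 + 373.183 = 3663.533 µg/L·h
Trapezoidal AUC_0→2.25 (transdermal patch):
  [0→0.5]: (0.0+312.1)/2 × 0.5 = 78.025
  [0.5→1.5]: (312.1+325.6)/2 × 1 = 318.85
  [1.5→1.75]: (325.6+301.9)/2 × 0.25 = 78.4375
  [1.75→2.25]: (301.9+253.5)/2 × 0.5 = 138.85
  Sum = 614.1625 µg/L·h
transdermal patch tail: 253.5/0.399 = 635.338; AUC_ev,0→∞ = 614.1625 + 635.338 = 1249.5005 µg/L·h
F = (AUC_ev/D_ev)/(AUC_iv/D_iv) = (1249.5005/625)/(3663.533/250) = 1.9992008/14.654132 = 0.1364

F = 0.136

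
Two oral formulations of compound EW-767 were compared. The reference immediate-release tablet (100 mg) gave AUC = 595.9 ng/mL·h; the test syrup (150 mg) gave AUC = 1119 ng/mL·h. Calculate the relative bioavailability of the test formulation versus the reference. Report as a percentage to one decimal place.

F_rel = (AUC_test/D_test) / (AUC_ref/D_ref)
      = (1119/150) / (595.9/100)
      = 7.46 / 5.959 = 1.2519 = 125.19%

F_rel = 125.2%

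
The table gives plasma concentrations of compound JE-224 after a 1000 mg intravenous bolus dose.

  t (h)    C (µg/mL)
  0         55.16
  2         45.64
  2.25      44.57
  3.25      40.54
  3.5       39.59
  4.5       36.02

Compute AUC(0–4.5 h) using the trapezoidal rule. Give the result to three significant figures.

AUC = 202 µg/mL·h

Trapezoidal AUC_0→4.5:
  [0→2]: (55.16+45.64)/2 × 2 = 100.8
  [2→2.25]: (45.64+44.57)/2 × 0.25 = 11.27625
  [2.25→3.25]: (44.57+40.54)/2 × 1 = 42.555
  [3.25→3.5]: (40.54+39.59)/2 × 0.25 = 10.01625
  [3.5→4.5]: (39.59+36.02)/2 × 1 = 37.805
  Sum = 202.4525 µg/mL·h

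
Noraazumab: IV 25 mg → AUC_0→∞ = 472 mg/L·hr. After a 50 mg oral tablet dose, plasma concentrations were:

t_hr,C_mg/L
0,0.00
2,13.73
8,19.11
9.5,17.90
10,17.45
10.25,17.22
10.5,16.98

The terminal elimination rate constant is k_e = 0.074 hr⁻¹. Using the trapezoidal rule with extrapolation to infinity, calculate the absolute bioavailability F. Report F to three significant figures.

Trapezoidal AUC_0→10.5 (oral tablet):
  [0→2]: (0.00+13.73)/2 × 2 = 13.73
  [2→8]: (13.73+19.11)/2 × 6 = 98.52
  [8→9.5]: (19.11+17.90)/2 × 1.5 = 27.7575
  [9.5→10]: (17.90+17.45)/2 × 0.5 = 8.8375
  [10→10.25]: (17.45+17.22)/2 × 0.25 = 4.33375
  [10.25→10.5]: (17.22+16.98)/2 × 0.25 = 4.275
  Sum = 157.45375 mg/L·hr
Tail: C_last/k_e = 16.98/0.074 = 229.459
AUC_0→∞ (oral tablet) = 157.45375 + 229.459 = 386.91275 mg/L·hr
F = (AUC_ev/D_ev)/(AUC_iv/D_iv) = (386.91275/50)/(472/25) = 7.738255/18.88 = 0.4099

F = 0.410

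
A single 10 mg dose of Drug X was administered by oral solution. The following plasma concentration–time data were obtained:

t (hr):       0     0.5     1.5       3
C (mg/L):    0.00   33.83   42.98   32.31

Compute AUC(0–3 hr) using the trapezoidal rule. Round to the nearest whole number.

Trapezoidal AUC_0→3:
  [0→0.5]: (0.00+33.83)/2 × 0.5 = 8.4575
  [0.5→1.5]: (33.83+42.98)/2 × 1 = 38.405
  [1.5→3]: (42.98+32.31)/2 × 1.5 = 56.4675
  Sum = 103.33 mg/L·hr

AUC = 103 mg/L·hr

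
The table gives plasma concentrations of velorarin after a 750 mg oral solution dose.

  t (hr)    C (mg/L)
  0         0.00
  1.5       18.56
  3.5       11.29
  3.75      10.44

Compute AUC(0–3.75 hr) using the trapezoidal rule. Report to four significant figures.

Trapezoidal AUC_0→3.75:
  [0→1.5]: (0.00+18.56)/2 × 1.5 = 13.92
  [1.5→3.5]: (18.56+11.29)/2 × 2 = 29.85
  [3.5→3.75]: (11.29+10.44)/2 × 0.25 = 2.71625
  Sum = 46.48625 mg/L·hr

AUC = 46.49 mg/L·hr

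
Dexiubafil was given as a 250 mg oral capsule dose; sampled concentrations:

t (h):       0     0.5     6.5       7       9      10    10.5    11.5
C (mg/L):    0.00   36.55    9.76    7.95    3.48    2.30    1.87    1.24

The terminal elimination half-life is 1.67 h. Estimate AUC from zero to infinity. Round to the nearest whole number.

Trapezoidal AUC_0→11.5:
  [0→0.5]: (0.00+36.55)/2 × 0.5 = 9.1375
  [0.5→6.5]: (36.55+9.76)/2 × 6 = 138.93
  [6.5→7]: (9.76+7.95)/2 × 0.5 = 4.4275
  [7→9]: (7.95+3.48)/2 × 2 = 11.43
  [9→10]: (3.48+2.30)/2 × 1 = 2.89
  [10→10.5]: (2.30+1.87)/2 × 0.5 = 1.0425
  [10.5→11.5]: (1.87+1.24)/2 × 1 = 1.555
  Sum = 169.4125 mg/L·h
k_e = ln2 / t½ = 0.693147 / 1.67 = 0.4151 h^-1
Extrapolated tail: C_last / k_e = 1.24 / 0.4151 = 2.987
AUC_0→∞ = 169.4125 + 2.987 = 172.3995 mg/L·h

AUC = 172 mg/L·h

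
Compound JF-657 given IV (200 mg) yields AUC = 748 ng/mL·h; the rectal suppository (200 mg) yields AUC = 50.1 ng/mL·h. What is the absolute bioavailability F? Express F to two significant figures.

F = (AUC_ev / D_ev) / (AUC_iv / D_iv)
  = (50.1/200) / (748/200)
  = 0.2505 / 3.74 = 0.0670

F = 0.067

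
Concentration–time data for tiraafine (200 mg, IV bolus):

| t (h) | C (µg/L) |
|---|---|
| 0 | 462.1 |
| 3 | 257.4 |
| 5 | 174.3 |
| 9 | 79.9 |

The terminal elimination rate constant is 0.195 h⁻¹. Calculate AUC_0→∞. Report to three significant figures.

Trapezoidal AUC_0→9:
  [0→3]: (462.1+257.4)/2 × 3 = 1079.25
  [3→5]: (257.4+174.3)/2 × 2 = 431.7
  [5→9]: (174.3+79.9)/2 × 4 = 508.4
  Sum = 2019.35 µg/L·h
Extrapolated tail: C_last / k_e = 79.9 / 0.195 = 409.744
AUC_0→∞ = 2019.35 + 409.744 = 2429.094 µg/L·h

AUC = 2430 µg/L·h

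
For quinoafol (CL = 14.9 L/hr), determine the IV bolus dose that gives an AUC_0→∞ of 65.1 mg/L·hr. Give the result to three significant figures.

Dose = 970 mg

Dose_iv = CL × AUC_0→∞
     = 14.9 × 65.1 = 969.99 mg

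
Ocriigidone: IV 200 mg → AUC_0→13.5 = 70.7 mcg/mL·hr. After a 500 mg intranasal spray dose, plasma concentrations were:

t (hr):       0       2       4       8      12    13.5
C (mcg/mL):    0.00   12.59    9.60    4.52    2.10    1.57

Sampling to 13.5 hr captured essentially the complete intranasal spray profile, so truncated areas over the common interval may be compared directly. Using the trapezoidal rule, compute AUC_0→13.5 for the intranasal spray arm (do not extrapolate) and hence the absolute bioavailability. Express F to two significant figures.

F = 0.45

Trapezoidal AUC_0→13.5 (intranasal spray):
  [0→2]: (0.00+12.59)/2 × 2 = 12.59
  [2→4]: (12.59+9.60)/2 × 2 = 22.19
  [4→8]: (9.60+4.52)/2 × 4 = 28.24
  [8→12]: (4.52+2.10)/2 × 4 = 13.24
  [12→13.5]: (2.10+1.57)/2 × 1.5 = 2.7525
  Sum = 79.0125 mcg/mL·hr
F = (AUC_ev/D_ev)/(AUC_iv/D_iv) = (79.0125/500)/(70.7/200) = 0.158025/0.3535 = 0.4470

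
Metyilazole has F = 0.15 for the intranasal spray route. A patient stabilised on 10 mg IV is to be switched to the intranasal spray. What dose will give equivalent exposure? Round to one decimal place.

For equal systemic exposure: F × D_ev = D_iv
D_ev = D_iv / F = 10 / 0.15 = 66.6667 mg

D_intranasal = 66.7 mg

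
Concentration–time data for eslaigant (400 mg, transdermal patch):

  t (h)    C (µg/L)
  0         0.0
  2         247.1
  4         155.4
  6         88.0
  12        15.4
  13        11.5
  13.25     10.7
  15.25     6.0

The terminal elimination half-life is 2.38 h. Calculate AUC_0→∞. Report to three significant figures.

Trapezoidal AUC_0→15.25:
  [0→2]: (0.0+247.1)/2 × 2 = 247.1
  [2→4]: (247.1+155.4)/2 × 2 = 402.5
  [4→6]: (155.4+88.0)/2 × 2 = 243.4
  [6→12]: (88.0+15.4)/2 × 6 = 310.2
  [12→13]: (15.4+11.5)/2 × 1 = 13.45
  [13→13.25]: (11.5+10.7)/2 × 0.25 = 2.775
  [13.25→15.25]: (10.7+6.0)/2 × 2 = 16.7
  Sum = 1236.125 µg/L·h
k_e = ln2 / t½ = 0.693147 / 2.38 = 0.2912 h^-1
Extrapolated tail: C_last / k_e = 6.0 / 0.2912 = 20.604
AUC_0→∞ = 1236.125 + 20.604 = 1256.729 µg/L·h

AUC = 1260 µg/L·h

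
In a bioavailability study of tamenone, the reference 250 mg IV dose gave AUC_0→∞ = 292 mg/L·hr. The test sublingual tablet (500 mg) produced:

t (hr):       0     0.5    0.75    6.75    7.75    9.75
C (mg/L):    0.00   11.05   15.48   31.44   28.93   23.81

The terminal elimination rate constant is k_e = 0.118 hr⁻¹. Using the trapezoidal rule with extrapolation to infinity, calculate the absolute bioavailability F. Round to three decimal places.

Trapezoidal AUC_0→9.75 (sublingual tablet):
  [0→0.5]: (0.00+11.05)/2 × 0.5 = 2.7625
  [0.5→0.75]: (11.05+15.48)/2 × 0.25 = 3.31625
  [0.75→6.75]: (15.48+31.44)/2 × 6 = 140.76
  [6.75→7.75]: (31.44+28.93)/2 × 1 = 30.185
  [7.75→9.75]: (28.93+23.81)/2 × 2 = 52.74
  Sum = 229.76375 mg/L·hr
Tail: C_last/k_e = 23.81/0.118 = 201.780
AUC_0→∞ (sublingual tablet) = 229.76375 + 201.780 = 431.54375 mg/L·hr
F = (AUC_ev/D_ev)/(AUC_iv/D_iv) = (431.54375/500)/(292/250) = 0.8630875/1.168 = 0.7389

F = 0.739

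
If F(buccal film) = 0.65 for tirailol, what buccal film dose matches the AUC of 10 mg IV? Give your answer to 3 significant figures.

D_buccal = 15.4 mg

For equal systemic exposure: F × D_ev = D_iv
D_ev = D_iv / F = 10 / 0.65 = 15.3846 mg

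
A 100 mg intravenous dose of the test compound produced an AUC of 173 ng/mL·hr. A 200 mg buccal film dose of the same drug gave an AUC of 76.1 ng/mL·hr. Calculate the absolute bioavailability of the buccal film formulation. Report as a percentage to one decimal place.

F = 22.0%

F = (AUC_ev / D_ev) / (AUC_iv / D_iv)
  = (76.1/200) / (173/100)
  = 0.3805 / 1.73 = 0.2199
  = 21.99%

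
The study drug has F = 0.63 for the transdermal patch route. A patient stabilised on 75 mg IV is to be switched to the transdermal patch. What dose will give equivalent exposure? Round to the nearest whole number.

For equal systemic exposure: F × D_ev = D_iv
D_ev = D_iv / F = 75 / 0.63 = 119.048 mg

D_transdermal = 119 mg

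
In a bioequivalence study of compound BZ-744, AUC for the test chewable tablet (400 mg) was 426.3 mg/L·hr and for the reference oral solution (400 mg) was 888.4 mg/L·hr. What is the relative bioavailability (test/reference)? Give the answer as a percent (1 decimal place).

F_rel = (AUC_test/D_test) / (AUC_ref/D_ref)
      = (426.3/400) / (888.4/400)
      = 1.06575 / 2.221 = 0.4799 = 47.99%

F_rel = 48.0%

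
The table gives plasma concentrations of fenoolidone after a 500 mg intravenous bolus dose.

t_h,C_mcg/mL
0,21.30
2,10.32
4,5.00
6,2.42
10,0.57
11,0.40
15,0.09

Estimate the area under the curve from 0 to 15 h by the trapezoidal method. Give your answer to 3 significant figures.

Trapezoidal AUC_0→15:
  [0→2]: (21.30+10.32)/2 × 2 = 31.62
  [2→4]: (10.32+5.00)/2 × 2 = 15.32
  [4→6]: (5.00+2.42)/2 × 2 = 7.42
  [6→10]: (2.42+0.57)/2 × 4 = 5.98
  [10→11]: (0.57+0.40)/2 × 1 = 0.485
  [11→15]: (0.40+0.09)/2 × 4 = 0.98
  Sum = 61.805 mcg/mL·h

AUC = 61.8 mcg/mL·h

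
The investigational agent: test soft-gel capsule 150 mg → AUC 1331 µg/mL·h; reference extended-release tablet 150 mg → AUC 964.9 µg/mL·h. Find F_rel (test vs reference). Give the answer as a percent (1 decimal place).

F_rel = (AUC_test/D_test) / (AUC_ref/D_ref)
      = (1331/150) / (964.9/150)
      = 8.87333 / 6.43267 = 1.3794 = 137.94%

F_rel = 137.9%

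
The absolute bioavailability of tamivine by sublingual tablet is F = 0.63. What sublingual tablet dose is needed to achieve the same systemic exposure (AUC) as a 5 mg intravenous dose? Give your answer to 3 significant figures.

For equal systemic exposure: F × D_ev = D_iv
D_ev = D_iv / F = 5 / 0.63 = 7.93651 mg

D_sublingual = 7.94 mg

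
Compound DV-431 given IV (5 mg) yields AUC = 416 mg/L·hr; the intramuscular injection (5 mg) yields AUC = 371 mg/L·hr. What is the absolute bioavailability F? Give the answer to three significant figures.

F = (AUC_ev / D_ev) / (AUC_iv / D_iv)
  = (371/5) / (416/5)
  = 74.2 / 83.2 = 0.8918

F = 0.892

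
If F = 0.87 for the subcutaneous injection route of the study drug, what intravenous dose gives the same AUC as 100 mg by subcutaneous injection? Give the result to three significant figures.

D_iv = 87.0 mg

Systemic exposure from an extravascular dose = F × D_ev, so the equivalent IV dose is F × D_ev.
D_iv = F × D_ev = 0.87 × 100 = 87 mg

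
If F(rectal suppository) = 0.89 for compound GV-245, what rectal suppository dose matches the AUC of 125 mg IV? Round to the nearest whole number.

For equal systemic exposure: F × D_ev = D_iv
D_ev = D_iv / F = 125 / 0.89 = 140.449 mg

D_rectal = 140 mg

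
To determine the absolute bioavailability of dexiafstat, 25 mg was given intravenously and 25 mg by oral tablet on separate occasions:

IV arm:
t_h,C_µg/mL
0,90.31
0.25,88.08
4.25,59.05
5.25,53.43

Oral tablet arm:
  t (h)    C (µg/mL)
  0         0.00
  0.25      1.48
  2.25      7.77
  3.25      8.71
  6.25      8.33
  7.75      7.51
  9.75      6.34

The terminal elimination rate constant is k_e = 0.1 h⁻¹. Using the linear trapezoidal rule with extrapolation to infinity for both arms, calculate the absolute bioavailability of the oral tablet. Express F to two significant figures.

Trapezoidal AUC_0→5.25 (IV):
  [0→0.25]: (90.31+88.08)/2 × 0.25 = 22.29875
  [0.25→4.25]: (88.08+59.05)/2 × 4 = 294.26
  [4.25→5.25]: (59.05+53.43)/2 × 1 = 56.24
  Sum = 372.79875 µg/mL·h
IV tail: 53.43/0.1 = 534.300; AUC_iv,0→∞ = 372.79875 + 534.300 = 907.09875 µg/mL·h
Trapezoidal AUC_0→9.75 (oral tablet):
  [0→0.25]: (0.00+1.48)/2 × 0.25 = 0.185
  [0.25→2.25]: (1.48+7.77)/2 × 2 = 9.25
  [2.25→3.25]: (7.77+8.71)/2 × 1 = 8.24
  [3.25→6.25]: (8.71+8.33)/2 × 3 = 25.56
  [6.25→7.75]: (8.33+7.51)/2 × 1.5 = 11.88
  [7.75→9.75]: (7.51+6.34)/2 × 2 = 13.85
  Sum = 68.965 µg/mL·h
oral tablet tail: 6.34/0.1 = 63.400; AUC_ev,0→∞ = 68.965 + 63.400 = 132.365 µg/mL·h
F = (AUC_ev/D_ev)/(AUC_iv/D_iv) = (132.365/25)/(907.09875/25) = 5.2946/36.28395 = 0.1459

F = 0.15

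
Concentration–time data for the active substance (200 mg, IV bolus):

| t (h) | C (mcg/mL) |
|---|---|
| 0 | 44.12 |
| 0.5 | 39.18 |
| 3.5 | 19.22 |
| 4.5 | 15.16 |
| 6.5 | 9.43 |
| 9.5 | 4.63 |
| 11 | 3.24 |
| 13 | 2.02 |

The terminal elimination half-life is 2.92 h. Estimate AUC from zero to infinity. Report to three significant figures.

Trapezoidal AUC_0→13:
  [0→0.5]: (44.12+39.18)/2 × 0.5 = 20.825
  [0.5→3.5]: (39.18+19.22)/2 × 3 = 87.6
  [3.5→4.5]: (19.22+15.16)/2 × 1 = 17.19
  [4.5→6.5]: (15.16+9.43)/2 × 2 = 24.59
  [6.5→9.5]: (9.43+4.63)/2 × 3 = 21.09
  [9.5→11]: (4.63+3.24)/2 × 1.5 = 5.9025
  [11→13]: (3.24+2.02)/2 × 2 = 5.26
  Sum = 182.4575 mcg/mL·h
k_e = ln2 / t½ = 0.693147 / 2.92 = 0.2374 h^-1
Extrapolated tail: C_last / k_e = 2.02 / 0.2374 = 8.509
AUC_0→∞ = 182.4575 + 8.509 = 190.9665 mcg/mL·h

AUC = 191 mcg/mL·h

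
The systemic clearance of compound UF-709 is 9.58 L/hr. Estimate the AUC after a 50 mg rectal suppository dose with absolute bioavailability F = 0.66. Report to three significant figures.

AUC_0→∞ = F × Dose / CL
        = 0.66 × 50 / 9.58 = 3.44468 mg/L·hr

AUC = 3.44 mg/L·hr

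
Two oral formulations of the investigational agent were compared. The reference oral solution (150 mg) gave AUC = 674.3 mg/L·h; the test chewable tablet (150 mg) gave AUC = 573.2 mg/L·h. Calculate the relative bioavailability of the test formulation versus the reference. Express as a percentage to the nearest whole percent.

F_rel = 85%

F_rel = (AUC_test/D_test) / (AUC_ref/D_ref)
      = (573.2/150) / (674.3/150)
      = 3.82133 / 4.49533 = 0.8501 = 85.01%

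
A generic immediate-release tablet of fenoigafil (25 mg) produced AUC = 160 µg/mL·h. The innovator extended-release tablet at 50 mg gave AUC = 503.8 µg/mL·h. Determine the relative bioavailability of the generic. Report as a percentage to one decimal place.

F_rel = 63.5%

F_rel = (AUC_test/D_test) / (AUC_ref/D_ref)
      = (160/25) / (503.8/50)
      = 6.4 / 10.076 = 0.6352 = 63.52%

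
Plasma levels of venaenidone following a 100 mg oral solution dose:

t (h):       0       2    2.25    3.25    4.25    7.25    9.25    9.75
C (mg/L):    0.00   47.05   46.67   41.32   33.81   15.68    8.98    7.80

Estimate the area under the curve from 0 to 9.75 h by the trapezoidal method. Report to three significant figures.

Trapezoidal AUC_0→9.75:
  [0→2]: (0.00+47.05)/2 × 2 = 47.05
  [2→2.25]: (47.05+46.67)/2 × 0.25 = 11.715
  [2.25→3.25]: (46.67+41.32)/2 × 1 = 43.995
  [3.25→4.25]: (41.32+33.81)/2 × 1 = 37.565
  [4.25→7.25]: (33.81+15.68)/2 × 3 = 74.235
  [7.25→9.25]: (15.68+8.98)/2 × 2 = 24.66
  [9.25→9.75]: (8.98+7.80)/2 × 0.5 = 4.195
  Sum = 243.415 mg/L·h

AUC = 243 mg/L·h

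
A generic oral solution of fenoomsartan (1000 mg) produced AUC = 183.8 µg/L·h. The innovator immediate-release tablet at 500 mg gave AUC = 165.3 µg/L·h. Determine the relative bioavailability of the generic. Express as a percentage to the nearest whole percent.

F_rel = 56%

F_rel = (AUC_test/D_test) / (AUC_ref/D_ref)
      = (183.8/1000) / (165.3/500)
      = 0.1838 / 0.3306 = 0.5560 = 55.60%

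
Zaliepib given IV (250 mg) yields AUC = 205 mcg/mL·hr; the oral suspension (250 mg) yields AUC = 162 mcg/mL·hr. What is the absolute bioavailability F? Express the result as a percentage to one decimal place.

F = 79.0%

F = (AUC_ev / D_ev) / (AUC_iv / D_iv)
  = (162/250) / (205/250)
  = 0.648 / 0.82 = 0.7902
  = 79.02%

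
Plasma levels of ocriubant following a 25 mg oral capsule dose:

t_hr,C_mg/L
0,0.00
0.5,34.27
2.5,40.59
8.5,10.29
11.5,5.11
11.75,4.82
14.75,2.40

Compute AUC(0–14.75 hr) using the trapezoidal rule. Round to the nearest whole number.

Trapezoidal AUC_0→14.75:
  [0→0.5]: (0.00+34.27)/2 × 0.5 = 8.5675
  [0.5→2.5]: (34.27+40.59)/2 × 2 = 74.86
  [2.5→8.5]: (40.59+10.29)/2 × 6 = 152.64
  [8.5→11.5]: (10.29+5.11)/2 × 3 = 23.1
  [11.5→11.75]: (5.11+4.82)/2 × 0.25 = 1.24125
  [11.75→14.75]: (4.82+2.40)/2 × 3 = 10.83
  Sum = 271.23875 mg/L·hr

AUC = 271 mg/L·hr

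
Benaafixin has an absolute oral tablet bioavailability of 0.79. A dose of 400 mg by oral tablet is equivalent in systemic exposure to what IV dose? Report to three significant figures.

Systemic exposure from an extravascular dose = F × D_ev, so the equivalent IV dose is F × D_ev.
D_iv = F × D_ev = 0.79 × 400 = 316 mg

D_iv = 316 mg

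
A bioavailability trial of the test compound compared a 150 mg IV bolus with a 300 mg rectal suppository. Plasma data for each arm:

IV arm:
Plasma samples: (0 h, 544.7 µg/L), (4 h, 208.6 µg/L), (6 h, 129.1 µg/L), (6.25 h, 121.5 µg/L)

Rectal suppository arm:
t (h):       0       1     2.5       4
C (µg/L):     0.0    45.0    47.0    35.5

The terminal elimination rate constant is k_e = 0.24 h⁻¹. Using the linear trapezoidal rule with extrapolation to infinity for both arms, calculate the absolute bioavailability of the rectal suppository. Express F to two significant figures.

F = 0.063

Trapezoidal AUC_0→6.25 (IV):
  [0→4]: (544.7+208.6)/2 × 4 = 1506.6
  [4→6]: (208.6+129.1)/2 × 2 = 337.7
  [6→6.25]: (129.1+121.5)/2 × 0.25 = 31.325
  Sum = 1875.625 µg/L·h
IV tail: 121.5/0.24 = 506.250; AUC_iv,0→∞ = 1875.625 + 506.250 = 2381.875 µg/L·h
Trapezoidal AUC_0→4 (rectal suppository):
  [0→1]: (0.0+45.0)/2 × 1 = 22.5
  [1→2.5]: (45.0+47.0)/2 × 1.5 = 69.0
  [2.5→4]: (47.0+35.5)/2 × 1.5 = 61.875
  Sum = 153.375 µg/L·h
rectal suppository tail: 35.5/0.24 = 147.917; AUC_ev,0→∞ = 153.375 + 147.917 = 301.292 µg/L·h
F = (AUC_ev/D_ev)/(AUC_iv/D_iv) = (301.292/300)/(2381.875/150) = 1.00431/15.8792 = 0.0632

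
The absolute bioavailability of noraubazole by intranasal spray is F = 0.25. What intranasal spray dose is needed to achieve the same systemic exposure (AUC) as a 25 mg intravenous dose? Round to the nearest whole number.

For equal systemic exposure: F × D_ev = D_iv
D_ev = D_iv / F = 25 / 0.25 = 100 mg

D_intranasal = 100 mg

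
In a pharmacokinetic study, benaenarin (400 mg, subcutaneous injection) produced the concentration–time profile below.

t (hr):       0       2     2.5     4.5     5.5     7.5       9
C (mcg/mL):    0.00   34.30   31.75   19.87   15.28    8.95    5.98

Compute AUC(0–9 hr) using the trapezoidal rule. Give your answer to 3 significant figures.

AUC = 155 mcg/mL·hr

Trapezoidal AUC_0→9:
  [0→2]: (0.00+34.30)/2 × 2 = 34.3
  [2→2.5]: (34.30+31.75)/2 × 0.5 = 16.5125
  [2.5→4.5]: (31.75+19.87)/2 × 2 = 51.62
  [4.5→5.5]: (19.87+15.28)/2 × 1 = 17.575
  [5.5→7.5]: (15.28+8.95)/2 × 2 = 24.23
  [7.5→9]: (8.95+5.98)/2 × 1.5 = 11.1975
  Sum = 155.435 mcg/mL·hr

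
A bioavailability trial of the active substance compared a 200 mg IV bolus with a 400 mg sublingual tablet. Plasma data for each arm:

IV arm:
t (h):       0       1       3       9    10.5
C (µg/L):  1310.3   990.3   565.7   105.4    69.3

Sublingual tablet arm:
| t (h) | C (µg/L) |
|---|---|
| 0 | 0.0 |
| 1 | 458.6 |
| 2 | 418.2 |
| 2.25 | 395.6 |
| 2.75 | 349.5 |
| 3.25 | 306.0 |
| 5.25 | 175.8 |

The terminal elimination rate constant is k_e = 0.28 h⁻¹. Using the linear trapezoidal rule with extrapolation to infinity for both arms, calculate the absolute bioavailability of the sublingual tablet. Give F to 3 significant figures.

Trapezoidal AUC_0→10.5 (IV):
  [0→1]: (1310.3+990.3)/2 × 1 = 1150.3
  [1→3]: (990.3+565.7)/2 × 2 = 1556.0
  [3→9]: (565.7+105.4)/2 × 6 = 2013.3
  [9→10.5]: (105.4+69.3)/2 × 1.5 = 131.025
  Sum = 4850.625 µg/L·h
IV tail: 69.3/0.28 = 247.500; AUC_iv,0→∞ = 4850.625 + 247.500 = 5098.125 µg/L·h
Trapezoidal AUC_0→5.25 (sublingual tablet):
  [0→1]: (0.0+458.6)/2 × 1 = 229.3
  [1→2]: (458.6+418.2)/2 × 1 = 438.4
  [2→2.25]: (418.2+395.6)/2 × 0.25 = 101.725
  [2.25→2.75]: (395.6+349.5)/2 × 0.5 = 186.275
  [2.75→3.25]: (349.5+306.0)/2 × 0.5 = 163.875
  [3.25→5.25]: (306.0+175.8)/2 × 2 = 481.8
  Sum = 1601.375 µg/L·h
sublingual tablet tail: 175.8/0.28 = 627.857; AUC_ev,0→∞ = 1601.375 + 627.857 = 2229.232 µg/L·h
F = (AUC_ev/D_ev)/(AUC_iv/D_iv) = (2229.232/400)/(5098.125/200) = 5.57308/25.490625 = 0.2186

F = 0.219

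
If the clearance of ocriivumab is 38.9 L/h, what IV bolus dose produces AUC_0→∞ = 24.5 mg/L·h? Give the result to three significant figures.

Dose_iv = CL × AUC_0→∞
     = 38.9 × 24.5 = 953.05 mg

Dose = 953 mg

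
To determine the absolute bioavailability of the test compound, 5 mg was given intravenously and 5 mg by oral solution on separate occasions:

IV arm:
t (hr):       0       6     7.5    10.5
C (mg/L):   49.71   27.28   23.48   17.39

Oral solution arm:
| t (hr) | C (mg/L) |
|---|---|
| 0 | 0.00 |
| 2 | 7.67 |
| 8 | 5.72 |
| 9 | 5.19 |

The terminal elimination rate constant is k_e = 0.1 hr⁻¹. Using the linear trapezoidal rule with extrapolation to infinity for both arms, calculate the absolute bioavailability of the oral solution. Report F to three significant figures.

F = 0.209

Trapezoidal AUC_0→10.5 (IV):
  [0→6]: (49.71+27.28)/2 × 6 = 230.97
  [6→7.5]: (27.28+23.48)/2 × 1.5 = 38.07
  [7.5→10.5]: (23.48+17.39)/2 × 3 = 61.305
  Sum = 330.345 mg/L·hr
IV tail: 17.39/0.1 = 173.900; AUC_iv,0→∞ = 330.345 + 173.900 = 504.245 mg/L·hr
Trapezoidal AUC_0→9 (oral solution):
  [0→2]: (0.00+7.67)/2 × 2 = 7.67
  [2→8]: (7.67+5.72)/2 × 6 = 40.17
  [8→9]: (5.72+5.19)/2 × 1 = 5.455
  Sum = 53.295 mg/L·hr
oral solution tail: 5.19/0.1 = 51.900; AUC_ev,0→∞ = 53.295 + 51.900 = 105.195 mg/L·hr
F = (AUC_ev/D_ev)/(AUC_iv/D_iv) = (105.195/5)/(504.245/5) = 21.039/100.849 = 0.2086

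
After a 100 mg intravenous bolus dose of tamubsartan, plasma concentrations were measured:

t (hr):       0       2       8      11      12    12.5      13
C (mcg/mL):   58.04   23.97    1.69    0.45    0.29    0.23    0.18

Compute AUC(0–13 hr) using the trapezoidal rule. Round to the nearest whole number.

AUC = 163 mcg/mL·hr

Trapezoidal AUC_0→13:
  [0→2]: (58.04+23.97)/2 × 2 = 82.01
  [2→8]: (23.97+1.69)/2 × 6 = 76.98
  [8→11]: (1.69+0.45)/2 × 3 = 3.21
  [11→12]: (0.45+0.29)/2 × 1 = 0.37
  [12→12.5]: (0.29+0.23)/2 × 0.5 = 0.13
  [12.5→13]: (0.23+0.18)/2 × 0.5 = 0.1025
  Sum = 162.8025 mcg/mL·hr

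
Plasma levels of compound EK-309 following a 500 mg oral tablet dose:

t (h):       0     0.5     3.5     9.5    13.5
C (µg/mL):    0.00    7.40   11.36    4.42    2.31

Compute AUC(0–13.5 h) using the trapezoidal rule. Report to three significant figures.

Trapezoidal AUC_0→13.5:
  [0→0.5]: (0.00+7.40)/2 × 0.5 = 1.85
  [0.5→3.5]: (7.40+11.36)/2 × 3 = 28.14
  [3.5→9.5]: (11.36+4.42)/2 × 6 = 47.34
  [9.5→13.5]: (4.42+2.31)/2 × 4 = 13.46
  Sum = 90.79 µg/mL·h

AUC = 90.8 µg/mL·h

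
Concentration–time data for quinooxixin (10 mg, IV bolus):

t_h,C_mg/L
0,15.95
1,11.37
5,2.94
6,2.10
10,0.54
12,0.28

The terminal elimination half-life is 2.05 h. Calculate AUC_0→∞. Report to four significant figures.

Trapezoidal AUC_0→12:
  [0→1]: (15.95+11.37)/2 × 1 = 13.66
  [1→5]: (11.37+2.94)/2 × 4 = 28.62
  [5→6]: (2.94+2.10)/2 × 1 = 2.52
  [6→10]: (2.10+0.54)/2 × 4 = 5.28
  [10→12]: (0.54+0.28)/2 × 2 = 0.82
  Sum = 50.9 mg/L·h
k_e = ln2 / t½ = 0.693147 / 2.05 = 0.3381 h^-1
Extrapolated tail: C_last / k_e = 0.28 / 0.3381 = 0.828
AUC_0→∞ = 50.9 + 0.828 = 51.728 mg/L·h

AUC = 51.73 mg/L·h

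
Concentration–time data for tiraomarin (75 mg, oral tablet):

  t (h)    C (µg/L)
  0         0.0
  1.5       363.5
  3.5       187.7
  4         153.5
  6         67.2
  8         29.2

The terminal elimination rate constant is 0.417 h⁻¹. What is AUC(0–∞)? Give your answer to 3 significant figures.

AUC = 1300 µg/L·h

Trapezoidal AUC_0→8:
  [0→1.5]: (0.0+363.5)/2 × 1.5 = 272.625
  [1.5→3.5]: (363.5+187.7)/2 × 2 = 551.2
  [3.5→4]: (187.7+153.5)/2 × 0.5 = 85.3
  [4→6]: (153.5+67.2)/2 × 2 = 220.7
  [6→8]: (67.2+29.2)/2 × 2 = 96.4
  Sum = 1226.225 µg/L·h
Extrapolated tail: C_last / k_e = 29.2 / 0.417 = 70.024
AUC_0→∞ = 1226.225 + 70.024 = 1296.249 µg/L·h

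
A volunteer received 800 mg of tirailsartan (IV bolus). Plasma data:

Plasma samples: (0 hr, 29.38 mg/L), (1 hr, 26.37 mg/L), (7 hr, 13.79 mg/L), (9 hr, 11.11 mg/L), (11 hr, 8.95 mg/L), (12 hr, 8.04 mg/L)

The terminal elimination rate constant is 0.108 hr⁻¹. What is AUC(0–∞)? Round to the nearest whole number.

AUC = 276 mg/L·hr

Trapezoidal AUC_0→12:
  [0→1]: (29.38+26.37)/2 × 1 = 27.875
  [1→7]: (26.37+13.79)/2 × 6 = 120.48
  [7→9]: (13.79+11.11)/2 × 2 = 24.9
  [9→11]: (11.11+8.95)/2 × 2 = 20.06
  [11→12]: (8.95+8.04)/2 × 1 = 8.495
  Sum = 201.81 mg/L·hr
Extrapolated tail: C_last / k_e = 8.04 / 0.108 = 74.444
AUC_0→∞ = 201.81 + 74.444 = 276.254 mg/L·hr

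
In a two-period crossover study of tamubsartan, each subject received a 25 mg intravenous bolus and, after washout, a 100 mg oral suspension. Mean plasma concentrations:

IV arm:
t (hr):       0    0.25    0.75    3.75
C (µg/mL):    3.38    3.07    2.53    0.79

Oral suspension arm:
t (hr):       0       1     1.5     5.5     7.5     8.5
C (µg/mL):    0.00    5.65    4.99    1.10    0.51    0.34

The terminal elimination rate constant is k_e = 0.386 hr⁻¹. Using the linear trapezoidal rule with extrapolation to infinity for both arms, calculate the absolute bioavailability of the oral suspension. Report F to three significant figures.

Trapezoidal AUC_0→3.75 (IV):
  [0→0.25]: (3.38+3.07)/2 × 0.25 = 0.80625
  [0.25→0.75]: (3.07+2.53)/2 × 0.5 = 1.4
  [0.75→3.75]: (2.53+0.79)/2 × 3 = 4.98
  Sum = 7.18625 µg/mL·hr
IV tail: 0.79/0.386 = 2.047; AUC_iv,0→∞ = 7.18625 + 2.047 = 9.23325 µg/mL·hr
Trapezoidal AUC_0→8.5 (oral suspension):
  [0→1]: (0.00+5.65)/2 × 1 = 2.825
  [1→1.5]: (5.65+4.99)/2 × 0.5 = 2.66
  [1.5→5.5]: (4.99+1.10)/2 × 4 = 12.18
  [5.5→7.5]: (1.10+0.51)/2 × 2 = 1.61
  [7.5→8.5]: (0.51+0.34)/2 × 1 = 0.425
  Sum = 19.7 µg/mL·hr
oral suspension tail: 0.34/0.386 = 0.881; AUC_ev,0→∞ = 19.7 + 0.881 = 20.581 µg/mL·hr
F = (AUC_ev/D_ev)/(AUC_iv/D_iv) = (20.581/100)/(9.23325/25) = 0.20581/0.36933 = 0.5573

F = 0.557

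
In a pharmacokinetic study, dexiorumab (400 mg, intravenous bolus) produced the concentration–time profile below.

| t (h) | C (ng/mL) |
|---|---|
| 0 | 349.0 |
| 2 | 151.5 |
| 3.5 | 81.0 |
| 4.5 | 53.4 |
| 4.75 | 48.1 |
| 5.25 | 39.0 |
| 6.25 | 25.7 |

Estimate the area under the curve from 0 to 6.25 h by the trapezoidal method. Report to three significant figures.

Trapezoidal AUC_0→6.25:
  [0→2]: (349.0+151.5)/2 × 2 = 500.5
  [2→3.5]: (151.5+81.0)/2 × 1.5 = 174.375
  [3.5→4.5]: (81.0+53.4)/2 × 1 = 67.2
  [4.5→4.75]: (53.4+48.1)/2 × 0.25 = 12.6875
  [4.75→5.25]: (48.1+39.0)/2 × 0.5 = 21.775
  [5.25→6.25]: (39.0+25.7)/2 × 1 = 32.35
  Sum = 808.8875 ng/mL·h

AUC = 809 ng/mL·h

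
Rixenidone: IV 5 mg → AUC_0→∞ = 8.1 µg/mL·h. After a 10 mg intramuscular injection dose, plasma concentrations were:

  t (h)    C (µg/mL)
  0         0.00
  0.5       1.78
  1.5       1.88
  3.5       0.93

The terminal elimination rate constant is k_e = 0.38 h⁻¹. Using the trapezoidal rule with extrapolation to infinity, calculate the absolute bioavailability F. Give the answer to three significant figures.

F = 0.465

Trapezoidal AUC_0→3.5 (intramuscular injection):
  [0→0.5]: (0.00+1.78)/2 × 0.5 = 0.445
  [0.5→1.5]: (1.78+1.88)/2 × 1 = 1.83
  [1.5→3.5]: (1.88+0.93)/2 × 2 = 2.81
  Sum = 5.085 µg/mL·h
Tail: C_last/k_e = 0.93/0.38 = 2.447
AUC_0→∞ (intramuscular injection) = 5.085 + 2.447 = 7.532 µg/mL·h
F = (AUC_ev/D_ev)/(AUC_iv/D_iv) = (7.532/10)/(8.1/5) = 0.7532/1.62 = 0.4649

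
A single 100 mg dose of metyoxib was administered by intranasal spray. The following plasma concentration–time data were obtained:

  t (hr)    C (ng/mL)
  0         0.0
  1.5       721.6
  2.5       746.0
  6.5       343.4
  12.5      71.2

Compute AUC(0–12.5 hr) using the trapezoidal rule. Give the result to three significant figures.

Trapezoidal AUC_0→12.5:
  [0→1.5]: (0.0+721.6)/2 × 1.5 = 541.2
  [1.5→2.5]: (721.6+746.0)/2 × 1 = 733.8
  [2.5→6.5]: (746.0+343.4)/2 × 4 = 2178.8
  [6.5→12.5]: (343.4+71.2)/2 × 6 = 1243.8
  Sum = 4697.6 ng/mL·hr

AUC = 4700 ng/mL·hr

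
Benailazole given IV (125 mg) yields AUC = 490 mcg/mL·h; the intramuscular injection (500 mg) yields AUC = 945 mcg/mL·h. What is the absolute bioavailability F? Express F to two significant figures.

F = (AUC_ev / D_ev) / (AUC_iv / D_iv)
  = (945/500) / (490/125)
  = 1.89 / 3.92 = 0.4821

F = 0.48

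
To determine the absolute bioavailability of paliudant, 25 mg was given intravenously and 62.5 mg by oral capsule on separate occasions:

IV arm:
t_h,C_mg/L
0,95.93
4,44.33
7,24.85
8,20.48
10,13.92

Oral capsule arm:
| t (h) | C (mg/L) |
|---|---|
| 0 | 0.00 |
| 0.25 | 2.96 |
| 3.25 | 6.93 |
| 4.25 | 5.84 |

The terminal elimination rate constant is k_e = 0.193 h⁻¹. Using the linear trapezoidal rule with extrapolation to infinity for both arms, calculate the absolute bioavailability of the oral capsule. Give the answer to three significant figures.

Trapezoidal AUC_0→10 (IV):
  [0→4]: (95.93+44.33)/2 × 4 = 280.52
  [4→7]: (44.33+24.85)/2 × 3 = 103.77
  [7→8]: (24.85+20.48)/2 × 1 = 22.665
  [8→10]: (20.48+13.92)/2 × 2 = 34.4
  Sum = 441.355 mg/L·h
IV tail: 13.92/0.193 = 72.124; AUC_iv,0→∞ = 441.355 + 72.124 = 513.479 mg/L·h
Trapezoidal AUC_0→4.25 (oral capsule):
  [0→0.25]: (0.00+2.96)/2 × 0.25 = 0.37
  [0.25→3.25]: (2.96+6.93)/2 × 3 = 14.835
  [3.25→4.25]: (6.93+5.84)/2 × 1 = 6.385
  Sum = 21.59 mg/L·h
oral capsule tail: 5.84/0.193 = 30.259; AUC_ev,0→∞ = 21.59 + 30.259 = 51.849 mg/L·h
F = (AUC_ev/D_ev)/(AUC_iv/D_iv) = (51.849/62.5)/(513.479/25) = 0.829584/20.53916 = 0.0404

F = 0.0404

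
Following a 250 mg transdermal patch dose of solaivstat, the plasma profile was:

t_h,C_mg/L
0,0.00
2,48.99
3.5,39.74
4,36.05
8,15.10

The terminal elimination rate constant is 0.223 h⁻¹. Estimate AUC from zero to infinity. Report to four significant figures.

AUC = 304.5 mg/L·h

Trapezoidal AUC_0→8:
  [0→2]: (0.00+48.99)/2 × 2 = 48.99
  [2→3.5]: (48.99+39.74)/2 × 1.5 = 66.5475
  [3.5→4]: (39.74+36.05)/2 × 0.5 = 18.9475
  [4→8]: (36.05+15.10)/2 × 4 = 102.3
  Sum = 236.785 mg/L·h
Extrapolated tail: C_last / k_e = 15.10 / 0.223 = 67.713
AUC_0→∞ = 236.785 + 67.713 = 304.498 mg/L·h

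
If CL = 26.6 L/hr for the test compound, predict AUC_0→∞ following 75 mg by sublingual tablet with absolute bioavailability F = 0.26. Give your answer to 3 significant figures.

AUC_0→∞ = F × Dose / CL
        = 0.26 × 75 / 26.6 = 0.733083 mg/L·hr

AUC = 0.733 mg/L·hr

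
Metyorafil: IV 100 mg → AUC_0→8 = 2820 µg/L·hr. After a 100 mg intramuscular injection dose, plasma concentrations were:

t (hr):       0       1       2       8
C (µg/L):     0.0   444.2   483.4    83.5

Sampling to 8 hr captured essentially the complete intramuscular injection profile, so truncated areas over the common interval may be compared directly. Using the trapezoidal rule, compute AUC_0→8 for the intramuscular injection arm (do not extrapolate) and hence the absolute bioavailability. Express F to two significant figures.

F = 0.85

Trapezoidal AUC_0→8 (intramuscular injection):
  [0→1]: (0.0+444.2)/2 × 1 = 222.1
  [1→2]: (444.2+483.4)/2 × 1 = 463.8
  [2→8]: (483.4+83.5)/2 × 6 = 1700.7
  Sum = 2386.6 µg/L·hr
F = (AUC_ev/D_ev)/(AUC_iv/D_iv) = (2386.6/100)/(2820/100) = 23.866/28.2 = 0.8463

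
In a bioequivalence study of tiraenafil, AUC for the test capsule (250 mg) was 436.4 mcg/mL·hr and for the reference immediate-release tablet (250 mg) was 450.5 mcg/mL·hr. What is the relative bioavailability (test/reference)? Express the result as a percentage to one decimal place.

F_rel = (AUC_test/D_test) / (AUC_ref/D_ref)
      = (436.4/250) / (450.5/250)
      = 1.7456 / 1.802 = 0.9687 = 96.87%

F_rel = 96.9%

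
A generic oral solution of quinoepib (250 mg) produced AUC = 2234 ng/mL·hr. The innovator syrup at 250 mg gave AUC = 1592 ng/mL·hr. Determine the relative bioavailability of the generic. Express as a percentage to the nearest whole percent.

F_rel = 140%

F_rel = (AUC_test/D_test) / (AUC_ref/D_ref)
      = (2234/250) / (1592/250)
      = 8.936 / 6.368 = 1.4033 = 140.33%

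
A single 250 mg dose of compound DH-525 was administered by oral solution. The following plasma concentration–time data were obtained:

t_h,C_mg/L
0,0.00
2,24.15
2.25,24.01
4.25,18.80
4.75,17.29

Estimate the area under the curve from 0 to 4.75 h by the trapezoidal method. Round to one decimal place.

Trapezoidal AUC_0→4.75:
  [0→2]: (0.00+24.15)/2 × 2 = 24.15
  [2→2.25]: (24.15+24.01)/2 × 0.25 = 6.02
  [2.25→4.25]: (24.01+18.80)/2 × 2 = 42.81
  [4.25→4.75]: (18.80+17.29)/2 × 0.5 = 9.0225
  Sum = 82.0025 mg/L·h

AUC = 82.0 mg/L·h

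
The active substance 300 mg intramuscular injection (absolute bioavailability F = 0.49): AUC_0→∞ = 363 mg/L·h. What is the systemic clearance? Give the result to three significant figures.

CL = 0.405 L/h

CL = F × Dose / AUC_0→∞
   = 0.49 × 300 / 363 = 0.404959 L/h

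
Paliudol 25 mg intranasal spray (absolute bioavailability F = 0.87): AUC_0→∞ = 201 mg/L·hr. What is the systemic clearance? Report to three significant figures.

CL = F × Dose / AUC_0→∞
   = 0.87 × 25 / 201 = 0.108209 L/hr

CL = 0.108 L/hr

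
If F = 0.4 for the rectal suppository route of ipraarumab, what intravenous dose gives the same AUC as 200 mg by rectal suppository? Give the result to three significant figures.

D_iv = 80.0 mg

Systemic exposure from an extravascular dose = F × D_ev, so the equivalent IV dose is F × D_ev.
D_iv = F × D_ev = 0.4 × 200 = 80 mg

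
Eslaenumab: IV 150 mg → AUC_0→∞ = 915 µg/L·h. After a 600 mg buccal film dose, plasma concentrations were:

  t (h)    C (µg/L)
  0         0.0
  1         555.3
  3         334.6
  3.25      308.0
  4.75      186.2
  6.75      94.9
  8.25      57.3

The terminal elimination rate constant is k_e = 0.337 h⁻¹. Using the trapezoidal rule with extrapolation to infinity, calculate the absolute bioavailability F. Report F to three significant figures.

F = 0.597

Trapezoidal AUC_0→8.25 (buccal film):
  [0→1]: (0.0+555.3)/2 × 1 = 277.65
  [1→3]: (555.3+334.6)/2 × 2 = 889.9
  [3→3.25]: (334.6+308.0)/2 × 0.25 = 80.325
  [3.25→4.75]: (308.0+186.2)/2 × 1.5 = 370.65
  [4.75→6.75]: (186.2+94.9)/2 × 2 = 281.1
  [6.75→8.25]: (94.9+57.3)/2 × 1.5 = 114.15
  Sum = 2013.775 µg/L·h
Tail: C_last/k_e = 57.3/0.337 = 170.030
AUC_0→∞ (buccal film) = 2013.775 + 170.030 = 2183.805 µg/L·h
F = (AUC_ev/D_ev)/(AUC_iv/D_iv) = (2183.805/600)/(915/150) = 3.639675/6.1 = 0.5967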